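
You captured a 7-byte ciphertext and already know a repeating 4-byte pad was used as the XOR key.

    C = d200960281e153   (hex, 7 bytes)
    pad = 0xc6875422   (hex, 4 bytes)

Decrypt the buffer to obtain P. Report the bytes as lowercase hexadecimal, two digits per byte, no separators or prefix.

1487c220476607

The 4-byte key repeats, so the effective keystream is c6 87 54 22 c6 87 54.
byte 0: 11010010 ^ 11000110 = 00010100
byte 1: 00000000 ^ 10000111 = 10000111
byte 2: 10010110 ^ 01010100 = 11000010
byte 3: 00000010 ^ 00100010 = 00100000
byte 4: 10000001 ^ 11000110 = 01000111
byte 5: 11100001 ^ 10000111 = 01100110
byte 6: 01010011 ^ 01010100 = 00000111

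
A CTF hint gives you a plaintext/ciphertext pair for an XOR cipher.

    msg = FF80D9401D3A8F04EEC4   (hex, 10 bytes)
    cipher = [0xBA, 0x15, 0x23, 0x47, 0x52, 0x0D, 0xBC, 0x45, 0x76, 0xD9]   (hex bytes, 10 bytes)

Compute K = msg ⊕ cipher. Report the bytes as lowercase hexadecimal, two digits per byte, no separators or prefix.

4595fa074f373341981d

Since cipher = msg ⊕ K, XORing both sides with msg gives K = msg ⊕ cipher.
ff ⊕ ba = 45
80 ⊕ 15 = 95
d9 ⊕ 23 = fa
40 ⊕ 47 = 07
1d ⊕ 52 = 4f
3a ⊕ 0d = 37
8f ⊕ bc = 33
04 ⊕ 45 = 41
ee ⊕ 76 = 98
c4 ⊕ d9 = 1d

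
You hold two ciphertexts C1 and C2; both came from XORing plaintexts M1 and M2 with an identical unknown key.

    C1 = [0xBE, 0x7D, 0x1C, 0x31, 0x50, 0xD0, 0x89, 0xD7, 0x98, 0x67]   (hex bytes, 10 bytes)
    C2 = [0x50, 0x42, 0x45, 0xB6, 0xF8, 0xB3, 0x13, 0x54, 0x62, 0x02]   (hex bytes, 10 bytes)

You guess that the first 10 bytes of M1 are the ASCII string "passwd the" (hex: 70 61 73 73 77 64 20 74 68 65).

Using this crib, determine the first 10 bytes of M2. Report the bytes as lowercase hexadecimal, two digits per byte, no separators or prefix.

First, C1 ⊕ C2 = (M1 ⊕ K) ⊕ (M2 ⊕ K) = M1 ⊕ M2, so the key drops out. Then M2 = (M1 ⊕ M2) ⊕ M1 over the first 10 bytes.
byte 0: (be ^ 50) ^ 70 = ee ^ 70 = 9e
byte 1: (7d ^ 42) ^ 61 = 3f ^ 61 = 5e
byte 2: (1c ^ 45) ^ 73 = 59 ^ 73 = 2a
byte 3: (31 ^ b6) ^ 73 = 87 ^ 73 = f4
byte 4: (50 ^ f8) ^ 77 = a8 ^ 77 = df
byte 5: (d0 ^ b3) ^ 64 = 63 ^ 64 = 07
byte 6: (89 ^ 13) ^ 20 = 9a ^ 20 = ba
byte 7: (d7 ^ 54) ^ 74 = 83 ^ 74 = f7
byte 8: (98 ^ 62) ^ 68 = fa ^ 68 = 92
byte 9: (67 ^ 02) ^ 65 = 65 ^ 65 = 00

9e5e2af4df07baf79200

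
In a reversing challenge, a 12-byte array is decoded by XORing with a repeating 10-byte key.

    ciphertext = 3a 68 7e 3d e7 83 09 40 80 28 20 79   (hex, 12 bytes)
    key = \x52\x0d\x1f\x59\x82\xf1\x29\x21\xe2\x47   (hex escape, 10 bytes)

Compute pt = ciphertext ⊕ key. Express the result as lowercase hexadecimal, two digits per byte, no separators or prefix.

6865616465722061626f7274

The 10-byte key repeats, so the effective keystream is 52 0d 1f 59 82 f1 29 21 e2 47 52 0d.
byte 0:  58 XOR  82 = 104
byte 1: 104 XOR  13 = 101
byte 2: 126 XOR  31 =  97
byte 3:  61 XOR  89 = 100
byte 4: 231 XOR 130 = 101
byte 5: 131 XOR 241 = 114
byte 6:   9 XOR  41 =  32
byte 7:  64 XOR  33 =  97
byte 8: 128 XOR 226 =  98
byte 9:  40 XOR  71 = 111
byte 10:  32 XOR  82 = 114
byte 11: 121 XOR  13 = 116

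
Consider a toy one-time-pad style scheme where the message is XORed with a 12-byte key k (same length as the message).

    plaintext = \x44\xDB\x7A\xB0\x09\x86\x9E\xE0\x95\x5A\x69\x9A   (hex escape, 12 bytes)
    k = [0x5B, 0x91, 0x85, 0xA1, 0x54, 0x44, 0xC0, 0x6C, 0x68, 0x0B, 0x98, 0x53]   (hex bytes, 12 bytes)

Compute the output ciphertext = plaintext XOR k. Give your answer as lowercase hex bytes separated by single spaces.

 68 XOR  91 =  31
219 XOR 145 =  74
122 XOR 133 = 255
176 XOR 161 =  17
  9 XOR  84 =  93
134 XOR  68 = 194
158 XOR 192 =  94
224 XOR 108 = 140
149 XOR 104 = 253
 90 XOR  11 =  81
105 XOR 152 = 241
154 XOR  83 = 201

1f 4a ff 11 5d c2 5e 8c fd 51 f1 c9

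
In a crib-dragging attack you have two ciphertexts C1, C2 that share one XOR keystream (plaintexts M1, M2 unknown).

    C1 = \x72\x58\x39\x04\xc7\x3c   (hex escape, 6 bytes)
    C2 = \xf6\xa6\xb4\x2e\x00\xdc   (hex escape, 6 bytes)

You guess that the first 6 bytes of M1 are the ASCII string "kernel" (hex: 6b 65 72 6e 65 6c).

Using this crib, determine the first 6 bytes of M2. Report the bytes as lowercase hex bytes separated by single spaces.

ef 9b ff 44 a2 8c

First, C1 ⊕ C2 = (M1 ⊕ K) ⊕ (M2 ⊕ K) = M1 ⊕ M2, so the key drops out. Then M2 = (M1 ⊕ M2) ⊕ M1 over the first 6 bytes.
byte 0: (72 XOR f6) XOR 6b = 84 XOR 6b = ef
byte 1: (58 XOR a6) XOR 65 = fe XOR 65 = 9b
byte 2: (39 XOR b4) XOR 72 = 8d XOR 72 = ff
byte 3: (04 XOR 2e) XOR 6e = 2a XOR 6e = 44
byte 4: (c7 XOR 00) XOR 65 = c7 XOR 65 = a2
byte 5: (3c XOR dc) XOR 6c = e0 XOR 6c = 8c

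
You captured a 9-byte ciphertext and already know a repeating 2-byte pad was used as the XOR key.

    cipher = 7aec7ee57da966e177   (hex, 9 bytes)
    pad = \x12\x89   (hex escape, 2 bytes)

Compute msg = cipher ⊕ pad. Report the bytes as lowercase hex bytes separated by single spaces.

68 65 6c 6c 6f 20 74 68 65

The 2-byte key repeats, so the effective keystream is 12 89 12 89 12 89 12 89 12.
byte 0: 7a ⊕ 12 = 68
byte 1: ec ⊕ 89 = 65
byte 2: 7e ⊕ 12 = 6c
byte 3: e5 ⊕ 89 = 6c
byte 4: 7d ⊕ 12 = 6f
byte 5: a9 ⊕ 89 = 20
byte 6: 66 ⊕ 12 = 74
byte 7: e1 ⊕ 89 = 68
byte 8: 77 ⊕ 12 = 65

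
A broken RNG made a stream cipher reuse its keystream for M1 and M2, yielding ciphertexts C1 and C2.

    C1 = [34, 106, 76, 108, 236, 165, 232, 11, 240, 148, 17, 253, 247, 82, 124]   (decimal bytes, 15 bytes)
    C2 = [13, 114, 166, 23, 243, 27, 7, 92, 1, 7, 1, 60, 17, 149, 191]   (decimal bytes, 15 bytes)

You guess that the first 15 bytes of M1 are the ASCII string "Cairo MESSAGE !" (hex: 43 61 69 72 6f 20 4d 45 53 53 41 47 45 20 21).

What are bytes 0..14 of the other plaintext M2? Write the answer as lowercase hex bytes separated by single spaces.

6c 79 83 09 70 9e a2 12 a2 c0 51 86 a3 e7 e2

First, C1 ⊕ C2 = (M1 ⊕ K) ⊕ (M2 ⊕ K) = M1 ⊕ M2, so the key drops out. Then M2 = (M1 ⊕ M2) ⊕ M1 over the first 15 bytes.
byte 0: (22 ⊕ 0d) ⊕ 43 = 2f ⊕ 43 = 6c
byte 1: (6a ⊕ 72) ⊕ 61 = 18 ⊕ 61 = 79
byte 2: (4c ⊕ a6) ⊕ 69 = ea ⊕ 69 = 83
byte 3: (6c ⊕ 17) ⊕ 72 = 7b ⊕ 72 = 09
byte 4: (ec ⊕ f3) ⊕ 6f = 1f ⊕ 6f = 70
byte 5: (a5 ⊕ 1b) ⊕ 20 = be ⊕ 20 = 9e
byte 6: (e8 ⊕ 07) ⊕ 4d = ef ⊕ 4d = a2
byte 7: (0b ⊕ 5c) ⊕ 45 = 57 ⊕ 45 = 12
byte 8: (f0 ⊕ 01) ⊕ 53 = f1 ⊕ 53 = a2
byte 9: (94 ⊕ 07) ⊕ 53 = 93 ⊕ 53 = c0
byte 10: (11 ⊕ 01) ⊕ 41 = 10 ⊕ 41 = 51
byte 11: (fd ⊕ 3c) ⊕ 47 = c1 ⊕ 47 = 86
byte 12: (f7 ⊕ 11) ⊕ 45 = e6 ⊕ 45 = a3
byte 13: (52 ⊕ 95) ⊕ 20 = c7 ⊕ 20 = e7
byte 14: (7c ⊕ bf) ⊕ 21 = c3 ⊕ 21 = e2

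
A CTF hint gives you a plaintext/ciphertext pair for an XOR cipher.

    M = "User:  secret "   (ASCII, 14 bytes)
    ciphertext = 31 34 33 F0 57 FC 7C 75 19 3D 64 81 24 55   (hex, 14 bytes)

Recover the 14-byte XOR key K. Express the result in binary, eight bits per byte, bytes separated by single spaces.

01100100 01000111 01010110 10000010 01101101 11011100 01011100 00000110 01111100 01011110 00010110 11100100 01010000 01110101

Since ciphertext = M ⊕ K, XORing both sides with M gives K = M ⊕ ciphertext.
 85 XOR  49 = 100
115 XOR  52 =  71
101 XOR  51 =  86
114 XOR 240 = 130
 58 XOR  87 = 109
 32 XOR 252 = 220
 32 XOR 124 =  92
115 XOR 117 =   6
101 XOR  25 = 124
 99 XOR  61 =  94
114 XOR 100 =  22
101 XOR 129 = 228
116 XOR  36 =  80
 32 XOR  85 = 117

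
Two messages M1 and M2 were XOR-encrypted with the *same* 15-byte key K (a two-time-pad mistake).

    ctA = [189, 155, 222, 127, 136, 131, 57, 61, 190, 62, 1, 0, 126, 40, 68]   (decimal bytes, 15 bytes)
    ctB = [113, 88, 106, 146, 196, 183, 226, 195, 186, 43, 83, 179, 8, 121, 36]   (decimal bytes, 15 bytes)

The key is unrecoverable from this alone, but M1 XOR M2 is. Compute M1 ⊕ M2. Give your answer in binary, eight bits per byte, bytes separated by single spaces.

ctA ⊕ ctB = (M1 ⊕ K) ⊕ (M2 ⊕ K) = M1 ⊕ M2 — the shared key cancels under XOR.
bd XOR 71 = cc
9b XOR 58 = c3
de XOR 6a = b4
7f XOR 92 = ed
88 XOR c4 = 4c
83 XOR b7 = 34
39 XOR e2 = db
3d XOR c3 = fe
be XOR ba = 04
3e XOR 2b = 15
01 XOR 53 = 52
00 XOR b3 = b3
7e XOR 08 = 76
28 XOR 79 = 51
44 XOR 24 = 60

11001100 11000011 10110100 11101101 01001100 00110100 11011011 11111110 00000100 00010101 01010010 10110011 01110110 01010001 01100000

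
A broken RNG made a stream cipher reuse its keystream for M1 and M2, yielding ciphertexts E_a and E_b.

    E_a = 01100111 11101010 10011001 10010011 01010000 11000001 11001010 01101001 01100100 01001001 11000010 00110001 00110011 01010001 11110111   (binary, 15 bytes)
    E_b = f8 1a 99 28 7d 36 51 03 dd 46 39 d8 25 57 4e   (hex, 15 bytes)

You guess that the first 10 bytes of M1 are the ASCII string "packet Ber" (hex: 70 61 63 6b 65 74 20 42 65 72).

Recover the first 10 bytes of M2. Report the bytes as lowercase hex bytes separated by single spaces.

ef 91 63 d0 48 83 bb 28 dc 7d

First, E_a ⊕ E_b = (M1 ⊕ K) ⊕ (M2 ⊕ K) = M1 ⊕ M2, so the key drops out. Then M2 = (M1 ⊕ M2) ⊕ M1 over the first 10 bytes.
byte 0: (67 ⊕ f8) ⊕ 70 = 9f ⊕ 70 = ef
byte 1: (ea ⊕ 1a) ⊕ 61 = f0 ⊕ 61 = 91
byte 2: (99 ⊕ 99) ⊕ 63 = 00 ⊕ 63 = 63
byte 3: (93 ⊕ 28) ⊕ 6b = bb ⊕ 6b = d0
byte 4: (50 ⊕ 7d) ⊕ 65 = 2d ⊕ 65 = 48
byte 5: (c1 ⊕ 36) ⊕ 74 = f7 ⊕ 74 = 83
byte 6: (ca ⊕ 51) ⊕ 20 = 9b ⊕ 20 = bb
byte 7: (69 ⊕ 03) ⊕ 42 = 6a ⊕ 42 = 28
byte 8: (64 ⊕ dd) ⊕ 65 = b9 ⊕ 65 = dc
byte 9: (49 ⊕ 46) ⊕ 72 = 0f ⊕ 72 = 7d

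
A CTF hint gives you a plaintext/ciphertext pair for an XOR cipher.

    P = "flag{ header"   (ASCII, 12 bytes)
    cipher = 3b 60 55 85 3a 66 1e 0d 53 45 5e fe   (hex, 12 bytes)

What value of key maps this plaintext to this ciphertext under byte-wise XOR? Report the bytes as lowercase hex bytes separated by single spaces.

5d 0c 34 e2 41 46 76 68 32 21 3b 8c

Since cipher = P ⊕ key, XORing both sides with P gives key = P ⊕ cipher.
66 ⊕ 3b = 5d
6c ⊕ 60 = 0c
61 ⊕ 55 = 34
67 ⊕ 85 = e2
7b ⊕ 3a = 41
20 ⊕ 66 = 46
68 ⊕ 1e = 76
65 ⊕ 0d = 68
61 ⊕ 53 = 32
64 ⊕ 45 = 21
65 ⊕ 5e = 3b
72 ⊕ fe = 8c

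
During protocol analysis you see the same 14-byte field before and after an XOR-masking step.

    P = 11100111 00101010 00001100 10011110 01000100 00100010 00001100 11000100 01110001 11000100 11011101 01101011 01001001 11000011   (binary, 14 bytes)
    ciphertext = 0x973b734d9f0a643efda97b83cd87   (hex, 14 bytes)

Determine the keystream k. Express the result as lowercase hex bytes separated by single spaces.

70 11 7f d3 db 28 68 fa 8c 6d a6 e8 84 44

Since ciphertext = P ⊕ k, XORing both sides with P gives k = P ⊕ ciphertext.
byte 0: e7 xor 97 = 70
byte 1: 2a xor 3b = 11
byte 2: 0c xor 73 = 7f
byte 3: 9e xor 4d = d3
byte 4: 44 xor 9f = db
byte 5: 22 xor 0a = 28
byte 6: 0c xor 64 = 68
byte 7: c4 xor 3e = fa
byte 8: 71 xor fd = 8c
byte 9: c4 xor a9 = 6d
byte 10: dd xor 7b = a6
byte 11: 6b xor 83 = e8
byte 12: 49 xor cd = 84
byte 13: c3 xor 87 = 44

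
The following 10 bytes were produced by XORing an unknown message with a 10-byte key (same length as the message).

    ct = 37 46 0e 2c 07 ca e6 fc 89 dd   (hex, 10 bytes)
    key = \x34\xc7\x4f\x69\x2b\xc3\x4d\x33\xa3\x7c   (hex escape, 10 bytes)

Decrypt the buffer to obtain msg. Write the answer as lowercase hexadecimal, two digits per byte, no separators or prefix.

038141452c09abcf2aa1

XOR is its own inverse, so applying the key byte-wise gives the result directly.
 55 ^  52 =   3
 70 ^ 199 = 129
 14 ^  79 =  65
 44 ^ 105 =  69
  7 ^  43 =  44
202 ^ 195 =   9
230 ^  77 = 171
252 ^  51 = 207
137 ^ 163 =  42
221 ^ 124 = 161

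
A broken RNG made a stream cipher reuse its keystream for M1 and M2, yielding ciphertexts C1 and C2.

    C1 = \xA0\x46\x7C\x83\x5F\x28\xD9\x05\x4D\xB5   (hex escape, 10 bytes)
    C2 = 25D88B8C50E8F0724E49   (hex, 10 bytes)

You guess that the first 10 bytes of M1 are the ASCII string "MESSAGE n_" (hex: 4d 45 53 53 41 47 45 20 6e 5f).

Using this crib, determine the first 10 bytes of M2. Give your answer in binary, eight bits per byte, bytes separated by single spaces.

First, C1 ⊕ C2 = (M1 ⊕ K) ⊕ (M2 ⊕ K) = M1 ⊕ M2, so the key drops out. Then M2 = (M1 ⊕ M2) ⊕ M1 over the first 10 bytes.
byte 0: (a0 XOR 25) XOR 4d = 85 XOR 4d = c8
byte 1: (46 XOR d8) XOR 45 = 9e XOR 45 = db
byte 2: (7c XOR 8b) XOR 53 = f7 XOR 53 = a4
byte 3: (83 XOR 8c) XOR 53 = 0f XOR 53 = 5c
byte 4: (5f XOR 50) XOR 41 = 0f XOR 41 = 4e
byte 5: (28 XOR e8) XOR 47 = c0 XOR 47 = 87
byte 6: (d9 XOR f0) XOR 45 = 29 XOR 45 = 6c
byte 7: (05 XOR 72) XOR 20 = 77 XOR 20 = 57
byte 8: (4d XOR 4e) XOR 6e = 03 XOR 6e = 6d
byte 9: (b5 XOR 49) XOR 5f = fc XOR 5f = a3

11001000 11011011 10100100 01011100 01001110 10000111 01101100 01010111 01101101 10100011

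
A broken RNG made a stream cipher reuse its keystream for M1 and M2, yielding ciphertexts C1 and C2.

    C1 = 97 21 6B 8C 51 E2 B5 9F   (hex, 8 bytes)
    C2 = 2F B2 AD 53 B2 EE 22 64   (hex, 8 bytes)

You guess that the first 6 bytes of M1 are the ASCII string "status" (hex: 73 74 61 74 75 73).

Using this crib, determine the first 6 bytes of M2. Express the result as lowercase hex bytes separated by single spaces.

First, C1 ⊕ C2 = (M1 ⊕ K) ⊕ (M2 ⊕ K) = M1 ⊕ M2, so the key drops out. Then M2 = (M1 ⊕ M2) ⊕ M1 over the first 6 bytes.
byte 0: (97 xor 2f) xor 73 = b8 xor 73 = cb
byte 1: (21 xor b2) xor 74 = 93 xor 74 = e7
byte 2: (6b xor ad) xor 61 = c6 xor 61 = a7
byte 3: (8c xor 53) xor 74 = df xor 74 = ab
byte 4: (51 xor b2) xor 75 = e3 xor 75 = 96
byte 5: (e2 xor ee) xor 73 = 0c xor 73 = 7f

cb e7 a7 ab 96 7f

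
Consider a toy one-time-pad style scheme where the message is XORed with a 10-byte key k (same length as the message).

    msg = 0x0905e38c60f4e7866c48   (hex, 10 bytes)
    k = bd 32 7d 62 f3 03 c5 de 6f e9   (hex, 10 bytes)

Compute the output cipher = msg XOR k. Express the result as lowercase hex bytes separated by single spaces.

byte 0:   9 ⊕ 189 = 180
byte 1:   5 ⊕  50 =  55
byte 2: 227 ⊕ 125 = 158
byte 3: 140 ⊕  98 = 238
byte 4:  96 ⊕ 243 = 147
byte 5: 244 ⊕   3 = 247
byte 6: 231 ⊕ 197 =  34
byte 7: 134 ⊕ 222 =  88
byte 8: 108 ⊕ 111 =   3
byte 9:  72 ⊕ 233 = 161

b4 37 9e ee 93 f7 22 58 03 a1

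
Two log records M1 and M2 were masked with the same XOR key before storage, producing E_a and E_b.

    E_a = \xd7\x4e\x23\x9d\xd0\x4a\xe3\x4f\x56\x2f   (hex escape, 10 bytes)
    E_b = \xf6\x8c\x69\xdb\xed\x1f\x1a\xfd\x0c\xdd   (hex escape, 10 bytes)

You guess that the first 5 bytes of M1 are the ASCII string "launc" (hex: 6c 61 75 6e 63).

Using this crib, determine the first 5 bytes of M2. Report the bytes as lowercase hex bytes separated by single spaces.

First, E_a ⊕ E_b = (M1 ⊕ K) ⊕ (M2 ⊕ K) = M1 ⊕ M2, so the key drops out. Then M2 = (M1 ⊕ M2) ⊕ M1 over the first 5 bytes.
byte 0: (d7 ⊕ f6) ⊕ 6c = 21 ⊕ 6c = 4d
byte 1: (4e ⊕ 8c) ⊕ 61 = c2 ⊕ 61 = a3
byte 2: (23 ⊕ 69) ⊕ 75 = 4a ⊕ 75 = 3f
byte 3: (9d ⊕ db) ⊕ 6e = 46 ⊕ 6e = 28
byte 4: (d0 ⊕ ed) ⊕ 63 = 3d ⊕ 63 = 5e

4d a3 3f 28 5e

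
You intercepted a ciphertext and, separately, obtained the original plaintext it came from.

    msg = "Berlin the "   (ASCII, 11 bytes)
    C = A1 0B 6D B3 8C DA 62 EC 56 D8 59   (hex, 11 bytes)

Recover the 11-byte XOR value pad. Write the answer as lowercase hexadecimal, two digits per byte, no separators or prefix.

Since C = msg ⊕ pad, XORing both sides with msg gives pad = msg ⊕ C.
byte 0: 01000010 xor 10100001 = 11100011
byte 1: 01100101 xor 00001011 = 01101110
byte 2: 01110010 xor 01101101 = 00011111
byte 3: 01101100 xor 10110011 = 11011111
byte 4: 01101001 xor 10001100 = 11100101
byte 5: 01101110 xor 11011010 = 10110100
byte 6: 00100000 xor 01100010 = 01000010
byte 7: 01110100 xor 11101100 = 10011000
byte 8: 01101000 xor 01010110 = 00111110
byte 9: 01100101 xor 11011000 = 10111101
byte 10: 00100000 xor 01011001 = 01111001

e36e1fdfe5b442983ebd79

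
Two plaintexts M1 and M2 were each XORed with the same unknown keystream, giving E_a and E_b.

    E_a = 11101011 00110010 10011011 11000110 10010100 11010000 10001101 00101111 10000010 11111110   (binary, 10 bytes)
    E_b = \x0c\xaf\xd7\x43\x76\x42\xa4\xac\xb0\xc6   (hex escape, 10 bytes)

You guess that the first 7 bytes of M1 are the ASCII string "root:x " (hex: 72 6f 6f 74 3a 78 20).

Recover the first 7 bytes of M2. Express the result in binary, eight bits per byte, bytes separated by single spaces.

First, E_a ⊕ E_b = (M1 ⊕ K) ⊕ (M2 ⊕ K) = M1 ⊕ M2, so the key drops out. Then M2 = (M1 ⊕ M2) ⊕ M1 over the first 7 bytes.
byte 0: (eb ⊕ 0c) ⊕ 72 = e7 ⊕ 72 = 95
byte 1: (32 ⊕ af) ⊕ 6f = 9d ⊕ 6f = f2
byte 2: (9b ⊕ d7) ⊕ 6f = 4c ⊕ 6f = 23
byte 3: (c6 ⊕ 43) ⊕ 74 = 85 ⊕ 74 = f1
byte 4: (94 ⊕ 76) ⊕ 3a = e2 ⊕ 3a = d8
byte 5: (d0 ⊕ 42) ⊕ 78 = 92 ⊕ 78 = ea
byte 6: (8d ⊕ a4) ⊕ 20 = 29 ⊕ 20 = 09

10010101 11110010 00100011 11110001 11011000 11101010 00001001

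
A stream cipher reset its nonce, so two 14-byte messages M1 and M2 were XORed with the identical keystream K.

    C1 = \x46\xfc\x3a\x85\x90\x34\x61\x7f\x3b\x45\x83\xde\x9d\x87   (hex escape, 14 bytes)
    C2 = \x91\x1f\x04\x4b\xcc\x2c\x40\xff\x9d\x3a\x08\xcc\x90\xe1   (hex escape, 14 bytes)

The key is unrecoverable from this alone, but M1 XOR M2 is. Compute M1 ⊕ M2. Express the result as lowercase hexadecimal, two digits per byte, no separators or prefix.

d7e33ece5c182180a67f8b120d66

C1 ⊕ C2 = (M1 ⊕ K) ⊕ (M2 ⊕ K) = M1 ⊕ M2 — the shared key cancels under XOR.
46 xor 91 = d7
fc xor 1f = e3
3a xor 04 = 3e
85 xor 4b = ce
90 xor cc = 5c
34 xor 2c = 18
61 xor 40 = 21
7f xor ff = 80
3b xor 9d = a6
45 xor 3a = 7f
83 xor 08 = 8b
de xor cc = 12
9d xor 90 = 0d
87 xor e1 = 66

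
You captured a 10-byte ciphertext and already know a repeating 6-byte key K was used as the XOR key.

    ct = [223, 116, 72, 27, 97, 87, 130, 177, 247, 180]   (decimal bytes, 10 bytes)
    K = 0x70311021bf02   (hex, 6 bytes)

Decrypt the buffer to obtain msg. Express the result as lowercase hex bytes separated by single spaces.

The 6-byte key repeats, so the effective keystream is 70 31 10 21 bf 02 70 31 10 21.
byte 0: 223 xor 112 = 175
byte 1: 116 xor  49 =  69
byte 2:  72 xor  16 =  88
byte 3:  27 xor  33 =  58
byte 4:  97 xor 191 = 222
byte 5:  87 xor   2 =  85
byte 6: 130 xor 112 = 242
byte 7: 177 xor  49 = 128
byte 8: 247 xor  16 = 231
byte 9: 180 xor  33 = 149

af 45 58 3a de 55 f2 80 e7 95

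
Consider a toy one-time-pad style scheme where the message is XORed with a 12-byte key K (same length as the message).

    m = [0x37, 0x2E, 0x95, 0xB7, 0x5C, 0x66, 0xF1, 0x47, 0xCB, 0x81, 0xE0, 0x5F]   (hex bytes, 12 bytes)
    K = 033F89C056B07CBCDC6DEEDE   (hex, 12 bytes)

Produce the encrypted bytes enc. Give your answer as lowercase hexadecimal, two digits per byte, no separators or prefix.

34111c770ad68dfb17ec0e81

XOR is its own inverse, so applying the key byte-wise gives the result directly.
37 ⊕ 03 = 34
2e ⊕ 3f = 11
95 ⊕ 89 = 1c
b7 ⊕ c0 = 77
5c ⊕ 56 = 0a
66 ⊕ b0 = d6
f1 ⊕ 7c = 8d
47 ⊕ bc = fb
cb ⊕ dc = 17
81 ⊕ 6d = ec
e0 ⊕ ee = 0e
5f ⊕ de = 81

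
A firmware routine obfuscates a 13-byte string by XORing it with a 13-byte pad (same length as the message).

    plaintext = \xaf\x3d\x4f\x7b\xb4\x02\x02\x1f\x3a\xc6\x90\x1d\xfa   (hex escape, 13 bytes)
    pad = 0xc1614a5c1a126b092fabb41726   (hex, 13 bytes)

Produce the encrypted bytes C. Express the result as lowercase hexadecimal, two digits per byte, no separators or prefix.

XOR is its own inverse, so applying the key byte-wise gives the result directly.
byte 0: af xor c1 = 6e
byte 1: 3d xor 61 = 5c
byte 2: 4f xor 4a = 05
byte 3: 7b xor 5c = 27
byte 4: b4 xor 1a = ae
byte 5: 02 xor 12 = 10
byte 6: 02 xor 6b = 69
byte 7: 1f xor 09 = 16
byte 8: 3a xor 2f = 15
byte 9: c6 xor ab = 6d
byte 10: 90 xor b4 = 24
byte 11: 1d xor 17 = 0a
byte 12: fa xor 26 = dc

6e5c0527ae106916156d240adc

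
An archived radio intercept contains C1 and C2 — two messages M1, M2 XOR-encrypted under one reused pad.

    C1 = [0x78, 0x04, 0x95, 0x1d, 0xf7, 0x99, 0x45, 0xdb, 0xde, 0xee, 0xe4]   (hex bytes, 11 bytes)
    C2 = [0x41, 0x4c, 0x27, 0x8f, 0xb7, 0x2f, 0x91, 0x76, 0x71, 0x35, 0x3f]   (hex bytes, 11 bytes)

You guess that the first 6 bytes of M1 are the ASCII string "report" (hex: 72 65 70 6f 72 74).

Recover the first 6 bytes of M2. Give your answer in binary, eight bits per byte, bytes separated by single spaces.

01001011 00101101 11000010 11111101 00110010 11000010

First, C1 ⊕ C2 = (M1 ⊕ K) ⊕ (M2 ⊕ K) = M1 ⊕ M2, so the key drops out. Then M2 = (M1 ⊕ M2) ⊕ M1 over the first 6 bytes.
byte 0: (78 ^ 41) ^ 72 = 39 ^ 72 = 4b
byte 1: (04 ^ 4c) ^ 65 = 48 ^ 65 = 2d
byte 2: (95 ^ 27) ^ 70 = b2 ^ 70 = c2
byte 3: (1d ^ 8f) ^ 6f = 92 ^ 6f = fd
byte 4: (f7 ^ b7) ^ 72 = 40 ^ 72 = 32
byte 5: (99 ^ 2f) ^ 74 = b6 ^ 74 = c2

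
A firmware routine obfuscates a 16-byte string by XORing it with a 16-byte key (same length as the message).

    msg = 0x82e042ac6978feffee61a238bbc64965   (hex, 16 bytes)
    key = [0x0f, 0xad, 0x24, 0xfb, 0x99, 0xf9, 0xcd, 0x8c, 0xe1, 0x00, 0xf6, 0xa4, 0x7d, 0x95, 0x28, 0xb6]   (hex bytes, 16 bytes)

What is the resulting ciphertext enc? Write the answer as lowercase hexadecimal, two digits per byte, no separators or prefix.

8d4d6657f08133730f61549cc65361d3

XOR is its own inverse, so applying the key byte-wise gives the result directly.
130 XOR  15 = 141
224 XOR 173 =  77
 66 XOR  36 = 102
172 XOR 251 =  87
105 XOR 153 = 240
120 XOR 249 = 129
254 XOR 205 =  51
255 XOR 140 = 115
238 XOR 225 =  15
 97 XOR   0 =  97
162 XOR 246 =  84
 56 XOR 164 = 156
187 XOR 125 = 198
198 XOR 149 =  83
 73 XOR  40 =  97
101 XOR 182 = 211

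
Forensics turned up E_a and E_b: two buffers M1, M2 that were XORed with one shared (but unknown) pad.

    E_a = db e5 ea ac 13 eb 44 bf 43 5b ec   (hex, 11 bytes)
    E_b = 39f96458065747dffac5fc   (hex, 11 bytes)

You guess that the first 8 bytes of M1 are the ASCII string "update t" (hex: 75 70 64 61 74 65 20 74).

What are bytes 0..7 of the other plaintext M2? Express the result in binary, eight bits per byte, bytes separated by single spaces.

First, E_a ⊕ E_b = (M1 ⊕ K) ⊕ (M2 ⊕ K) = M1 ⊕ M2, so the key drops out. Then M2 = (M1 ⊕ M2) ⊕ M1 over the first 8 bytes.
byte 0: (db ⊕ 39) ⊕ 75 = e2 ⊕ 75 = 97
byte 1: (e5 ⊕ f9) ⊕ 70 = 1c ⊕ 70 = 6c
byte 2: (ea ⊕ 64) ⊕ 64 = 8e ⊕ 64 = ea
byte 3: (ac ⊕ 58) ⊕ 61 = f4 ⊕ 61 = 95
byte 4: (13 ⊕ 06) ⊕ 74 = 15 ⊕ 74 = 61
byte 5: (eb ⊕ 57) ⊕ 65 = bc ⊕ 65 = d9
byte 6: (44 ⊕ 47) ⊕ 20 = 03 ⊕ 20 = 23
byte 7: (bf ⊕ df) ⊕ 74 = 60 ⊕ 74 = 14

10010111 01101100 11101010 10010101 01100001 11011001 00100011 00010100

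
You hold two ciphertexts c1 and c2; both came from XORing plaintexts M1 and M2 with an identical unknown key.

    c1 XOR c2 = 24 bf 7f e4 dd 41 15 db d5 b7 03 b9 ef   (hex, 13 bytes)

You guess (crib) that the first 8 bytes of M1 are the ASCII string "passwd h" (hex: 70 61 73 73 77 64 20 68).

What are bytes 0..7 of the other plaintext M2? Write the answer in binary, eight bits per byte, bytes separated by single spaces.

01010100 11011110 00001100 10010111 10101010 00100101 00110101 10110011

Since c1 ⊕ c2 = M1 ⊕ M2, XORing with the guessed M1 bytes yields the corresponding M2 bytes: M2 = (c1 ⊕ c2) ⊕ M1.
 36 ^ 112 =  84
191 ^  97 = 222
127 ^ 115 =  12
228 ^ 115 = 151
221 ^ 119 = 170
 65 ^ 100 =  37
 21 ^  32 =  53
219 ^ 104 = 179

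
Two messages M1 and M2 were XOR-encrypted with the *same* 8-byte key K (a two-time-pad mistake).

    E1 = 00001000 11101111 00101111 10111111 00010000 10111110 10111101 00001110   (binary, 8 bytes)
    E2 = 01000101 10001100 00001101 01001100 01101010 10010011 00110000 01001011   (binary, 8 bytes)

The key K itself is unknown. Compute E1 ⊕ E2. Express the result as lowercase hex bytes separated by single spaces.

4d 63 22 f3 7a 2d 8d 45

E1 ⊕ E2 = (M1 ⊕ K) ⊕ (M2 ⊕ K) = M1 ⊕ M2 — the shared key cancels under XOR.
  8 XOR  69 =  77
239 XOR 140 =  99
 47 XOR  13 =  34
191 XOR  76 = 243
 16 XOR 106 = 122
190 XOR 147 =  45
189 XOR  48 = 141
 14 XOR  75 =  69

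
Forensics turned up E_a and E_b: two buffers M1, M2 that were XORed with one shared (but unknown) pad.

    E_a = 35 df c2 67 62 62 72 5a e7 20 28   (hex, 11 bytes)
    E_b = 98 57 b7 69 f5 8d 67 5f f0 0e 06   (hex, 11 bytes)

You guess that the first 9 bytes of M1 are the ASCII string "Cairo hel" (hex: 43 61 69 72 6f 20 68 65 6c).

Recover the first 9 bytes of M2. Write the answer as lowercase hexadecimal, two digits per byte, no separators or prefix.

eee91c7cf8cf7d607b

First, E_a ⊕ E_b = (M1 ⊕ K) ⊕ (M2 ⊕ K) = M1 ⊕ M2, so the key drops out. Then M2 = (M1 ⊕ M2) ⊕ M1 over the first 9 bytes.
byte 0: (35 ^ 98) ^ 43 = ad ^ 43 = ee
byte 1: (df ^ 57) ^ 61 = 88 ^ 61 = e9
byte 2: (c2 ^ b7) ^ 69 = 75 ^ 69 = 1c
byte 3: (67 ^ 69) ^ 72 = 0e ^ 72 = 7c
byte 4: (62 ^ f5) ^ 6f = 97 ^ 6f = f8
byte 5: (62 ^ 8d) ^ 20 = ef ^ 20 = cf
byte 6: (72 ^ 67) ^ 68 = 15 ^ 68 = 7d
byte 7: (5a ^ 5f) ^ 65 = 05 ^ 65 = 60
byte 8: (e7 ^ f0) ^ 6c = 17 ^ 6c = 7b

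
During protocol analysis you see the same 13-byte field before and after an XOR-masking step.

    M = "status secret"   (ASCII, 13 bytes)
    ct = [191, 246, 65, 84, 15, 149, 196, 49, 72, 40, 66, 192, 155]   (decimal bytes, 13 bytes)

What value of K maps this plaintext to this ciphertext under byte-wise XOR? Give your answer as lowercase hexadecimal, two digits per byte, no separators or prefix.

Since ct = M ⊕ K, XORing both sides with M gives K = M ⊕ ct.
73 xor bf = cc
74 xor f6 = 82
61 xor 41 = 20
74 xor 54 = 20
75 xor 0f = 7a
73 xor 95 = e6
20 xor c4 = e4
73 xor 31 = 42
65 xor 48 = 2d
63 xor 28 = 4b
72 xor 42 = 30
65 xor c0 = a5
74 xor 9b = ef

cc8220207ae6e4422d4b30a5ef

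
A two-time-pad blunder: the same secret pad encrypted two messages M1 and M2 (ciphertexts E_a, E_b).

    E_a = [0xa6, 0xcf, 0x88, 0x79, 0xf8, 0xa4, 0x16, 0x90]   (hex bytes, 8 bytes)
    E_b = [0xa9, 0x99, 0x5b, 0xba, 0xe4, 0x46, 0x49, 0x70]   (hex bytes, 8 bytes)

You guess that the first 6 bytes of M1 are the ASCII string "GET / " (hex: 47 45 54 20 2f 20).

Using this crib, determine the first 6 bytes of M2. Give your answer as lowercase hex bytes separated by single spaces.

48 13 87 e3 33 c2

First, E_a ⊕ E_b = (M1 ⊕ K) ⊕ (M2 ⊕ K) = M1 ⊕ M2, so the key drops out. Then M2 = (M1 ⊕ M2) ⊕ M1 over the first 6 bytes.
byte 0: (a6 ⊕ a9) ⊕ 47 = 0f ⊕ 47 = 48
byte 1: (cf ⊕ 99) ⊕ 45 = 56 ⊕ 45 = 13
byte 2: (88 ⊕ 5b) ⊕ 54 = d3 ⊕ 54 = 87
byte 3: (79 ⊕ ba) ⊕ 20 = c3 ⊕ 20 = e3
byte 4: (f8 ⊕ e4) ⊕ 2f = 1c ⊕ 2f = 33
byte 5: (a4 ⊕ 46) ⊕ 20 = e2 ⊕ 20 = c2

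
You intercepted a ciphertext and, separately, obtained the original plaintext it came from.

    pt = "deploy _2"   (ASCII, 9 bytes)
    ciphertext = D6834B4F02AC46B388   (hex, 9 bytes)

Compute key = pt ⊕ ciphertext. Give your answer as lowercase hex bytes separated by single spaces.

Since ciphertext = pt ⊕ key, XORing both sides with pt gives key = pt ⊕ ciphertext.
64 xor d6 = b2
65 xor 83 = e6
70 xor 4b = 3b
6c xor 4f = 23
6f xor 02 = 6d
79 xor ac = d5
20 xor 46 = 66
5f xor b3 = ec
32 xor 88 = ba

b2 e6 3b 23 6d d5 66 ec ba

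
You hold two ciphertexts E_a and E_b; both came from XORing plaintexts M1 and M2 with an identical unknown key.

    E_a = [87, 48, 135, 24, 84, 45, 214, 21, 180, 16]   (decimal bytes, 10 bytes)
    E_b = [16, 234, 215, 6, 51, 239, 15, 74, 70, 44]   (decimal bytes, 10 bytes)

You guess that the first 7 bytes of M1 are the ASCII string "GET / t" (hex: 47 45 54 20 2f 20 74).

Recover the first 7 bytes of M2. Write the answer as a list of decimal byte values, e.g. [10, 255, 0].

First, E_a ⊕ E_b = (M1 ⊕ K) ⊕ (M2 ⊕ K) = M1 ⊕ M2, so the key drops out. Then M2 = (M1 ⊕ M2) ⊕ M1 over the first 7 bytes.
byte 0: (57 XOR 10) XOR 47 = 47 XOR 47 = 00
byte 1: (30 XOR ea) XOR 45 = da XOR 45 = 9f
byte 2: (87 XOR d7) XOR 54 = 50 XOR 54 = 04
byte 3: (18 XOR 06) XOR 20 = 1e XOR 20 = 3e
byte 4: (54 XOR 33) XOR 2f = 67 XOR 2f = 48
byte 5: (2d XOR ef) XOR 20 = c2 XOR 20 = e2
byte 6: (d6 XOR 0f) XOR 74 = d9 XOR 74 = ad

[0, 159, 4, 62, 72, 226, 173]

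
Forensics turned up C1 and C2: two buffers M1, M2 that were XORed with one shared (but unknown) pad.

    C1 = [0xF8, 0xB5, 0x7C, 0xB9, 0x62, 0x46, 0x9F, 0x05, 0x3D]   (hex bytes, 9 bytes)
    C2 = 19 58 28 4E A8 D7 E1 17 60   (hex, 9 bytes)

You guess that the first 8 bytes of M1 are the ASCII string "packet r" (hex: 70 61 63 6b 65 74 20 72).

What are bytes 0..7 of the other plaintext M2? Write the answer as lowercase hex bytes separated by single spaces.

91 8c 37 9c af e5 5e 60

First, C1 ⊕ C2 = (M1 ⊕ K) ⊕ (M2 ⊕ K) = M1 ⊕ M2, so the key drops out. Then M2 = (M1 ⊕ M2) ⊕ M1 over the first 8 bytes.
byte 0: (f8 ^ 19) ^ 70 = e1 ^ 70 = 91
byte 1: (b5 ^ 58) ^ 61 = ed ^ 61 = 8c
byte 2: (7c ^ 28) ^ 63 = 54 ^ 63 = 37
byte 3: (b9 ^ 4e) ^ 6b = f7 ^ 6b = 9c
byte 4: (62 ^ a8) ^ 65 = ca ^ 65 = af
byte 5: (46 ^ d7) ^ 74 = 91 ^ 74 = e5
byte 6: (9f ^ e1) ^ 20 = 7e ^ 20 = 5e
byte 7: (05 ^ 17) ^ 72 = 12 ^ 72 = 60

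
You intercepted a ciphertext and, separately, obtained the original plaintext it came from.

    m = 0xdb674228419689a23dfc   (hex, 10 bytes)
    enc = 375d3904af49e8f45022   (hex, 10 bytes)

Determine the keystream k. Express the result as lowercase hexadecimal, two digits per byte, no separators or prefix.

ec3a7b2ceedf61566dde

Since enc = m ⊕ k, XORing both sides with m gives k = m ⊕ enc.
byte 0: db xor 37 = ec
byte 1: 67 xor 5d = 3a
byte 2: 42 xor 39 = 7b
byte 3: 28 xor 04 = 2c
byte 4: 41 xor af = ee
byte 5: 96 xor 49 = df
byte 6: 89 xor e8 = 61
byte 7: a2 xor f4 = 56
byte 8: 3d xor 50 = 6d
byte 9: fc xor 22 = de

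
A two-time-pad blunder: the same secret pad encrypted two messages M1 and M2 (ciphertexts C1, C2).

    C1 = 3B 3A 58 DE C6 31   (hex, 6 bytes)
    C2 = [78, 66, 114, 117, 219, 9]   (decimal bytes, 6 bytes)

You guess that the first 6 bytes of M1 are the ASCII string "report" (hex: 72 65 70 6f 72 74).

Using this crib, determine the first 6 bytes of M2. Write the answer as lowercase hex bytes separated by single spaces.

First, C1 ⊕ C2 = (M1 ⊕ K) ⊕ (M2 ⊕ K) = M1 ⊕ M2, so the key drops out. Then M2 = (M1 ⊕ M2) ⊕ M1 over the first 6 bytes.
byte 0: (3b xor 4e) xor 72 = 75 xor 72 = 07
byte 1: (3a xor 42) xor 65 = 78 xor 65 = 1d
byte 2: (58 xor 72) xor 70 = 2a xor 70 = 5a
byte 3: (de xor 75) xor 6f = ab xor 6f = c4
byte 4: (c6 xor db) xor 72 = 1d xor 72 = 6f
byte 5: (31 xor 09) xor 74 = 38 xor 74 = 4c

07 1d 5a c4 6f 4c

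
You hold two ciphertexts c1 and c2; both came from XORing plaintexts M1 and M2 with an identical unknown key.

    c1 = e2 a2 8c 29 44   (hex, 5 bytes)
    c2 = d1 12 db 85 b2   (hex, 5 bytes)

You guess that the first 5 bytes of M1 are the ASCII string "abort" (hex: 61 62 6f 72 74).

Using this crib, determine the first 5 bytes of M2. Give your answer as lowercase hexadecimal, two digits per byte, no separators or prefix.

First, c1 ⊕ c2 = (M1 ⊕ K) ⊕ (M2 ⊕ K) = M1 ⊕ M2, so the key drops out. Then M2 = (M1 ⊕ M2) ⊕ M1 over the first 5 bytes.
byte 0: (e2 xor d1) xor 61 = 33 xor 61 = 52
byte 1: (a2 xor 12) xor 62 = b0 xor 62 = d2
byte 2: (8c xor db) xor 6f = 57 xor 6f = 38
byte 3: (29 xor 85) xor 72 = ac xor 72 = de
byte 4: (44 xor b2) xor 74 = f6 xor 74 = 82

52d238de82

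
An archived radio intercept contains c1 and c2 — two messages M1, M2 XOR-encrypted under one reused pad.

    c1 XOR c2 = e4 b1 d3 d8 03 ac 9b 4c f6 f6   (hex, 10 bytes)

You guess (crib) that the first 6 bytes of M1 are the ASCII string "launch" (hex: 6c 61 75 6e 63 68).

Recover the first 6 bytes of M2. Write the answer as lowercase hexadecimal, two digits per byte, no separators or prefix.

88d0a6b660c4

Since c1 ⊕ c2 = M1 ⊕ M2, XORing with the guessed M1 bytes yields the corresponding M2 bytes: M2 = (c1 ⊕ c2) ⊕ M1.
e4 ^ 6c = 88
b1 ^ 61 = d0
d3 ^ 75 = a6
d8 ^ 6e = b6
03 ^ 63 = 60
ac ^ 68 = c4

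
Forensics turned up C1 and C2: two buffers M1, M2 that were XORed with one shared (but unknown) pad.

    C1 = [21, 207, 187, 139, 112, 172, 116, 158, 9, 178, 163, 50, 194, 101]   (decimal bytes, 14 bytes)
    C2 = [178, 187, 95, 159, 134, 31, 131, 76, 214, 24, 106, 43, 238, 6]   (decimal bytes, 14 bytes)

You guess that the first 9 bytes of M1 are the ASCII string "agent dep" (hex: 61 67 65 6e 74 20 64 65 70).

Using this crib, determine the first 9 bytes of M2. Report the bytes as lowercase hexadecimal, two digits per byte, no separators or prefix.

c613817a829393b7af

First, C1 ⊕ C2 = (M1 ⊕ K) ⊕ (M2 ⊕ K) = M1 ⊕ M2, so the key drops out. Then M2 = (M1 ⊕ M2) ⊕ M1 over the first 9 bytes.
byte 0: (15 XOR b2) XOR 61 = a7 XOR 61 = c6
byte 1: (cf XOR bb) XOR 67 = 74 XOR 67 = 13
byte 2: (bb XOR 5f) XOR 65 = e4 XOR 65 = 81
byte 3: (8b XOR 9f) XOR 6e = 14 XOR 6e = 7a
byte 4: (70 XOR 86) XOR 74 = f6 XOR 74 = 82
byte 5: (ac XOR 1f) XOR 20 = b3 XOR 20 = 93
byte 6: (74 XOR 83) XOR 64 = f7 XOR 64 = 93
byte 7: (9e XOR 4c) XOR 65 = d2 XOR 65 = b7
byte 8: (09 XOR d6) XOR 70 = df XOR 70 = af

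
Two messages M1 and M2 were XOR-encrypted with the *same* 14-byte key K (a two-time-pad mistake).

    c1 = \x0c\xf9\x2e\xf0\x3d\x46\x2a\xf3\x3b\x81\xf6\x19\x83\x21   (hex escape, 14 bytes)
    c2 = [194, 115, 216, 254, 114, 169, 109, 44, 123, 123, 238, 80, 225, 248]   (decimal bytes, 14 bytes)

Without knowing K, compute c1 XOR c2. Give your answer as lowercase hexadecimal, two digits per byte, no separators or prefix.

ce8af60e4fef47df40fa184962d9

c1 ⊕ c2 = (M1 ⊕ K) ⊕ (M2 ⊕ K) = M1 ⊕ M2 — the shared key cancels under XOR.
 12 ^ 194 = 206
249 ^ 115 = 138
 46 ^ 216 = 246
240 ^ 254 =  14
 61 ^ 114 =  79
 70 ^ 169 = 239
 42 ^ 109 =  71
243 ^  44 = 223
 59 ^ 123 =  64
129 ^ 123 = 250
246 ^ 238 =  24
 25 ^  80 =  73
131 ^ 225 =  98
 33 ^ 248 = 217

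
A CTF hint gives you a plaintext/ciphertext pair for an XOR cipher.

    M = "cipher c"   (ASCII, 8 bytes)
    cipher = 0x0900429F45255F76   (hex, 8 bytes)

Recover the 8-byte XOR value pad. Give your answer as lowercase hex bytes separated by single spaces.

6a 69 32 f7 20 57 7f 15

Since cipher = M ⊕ pad, XORing both sides with M gives pad = M ⊕ cipher.
63 ^ 09 = 6a
69 ^ 00 = 69
70 ^ 42 = 32
68 ^ 9f = f7
65 ^ 45 = 20
72 ^ 25 = 57
20 ^ 5f = 7f
63 ^ 76 = 15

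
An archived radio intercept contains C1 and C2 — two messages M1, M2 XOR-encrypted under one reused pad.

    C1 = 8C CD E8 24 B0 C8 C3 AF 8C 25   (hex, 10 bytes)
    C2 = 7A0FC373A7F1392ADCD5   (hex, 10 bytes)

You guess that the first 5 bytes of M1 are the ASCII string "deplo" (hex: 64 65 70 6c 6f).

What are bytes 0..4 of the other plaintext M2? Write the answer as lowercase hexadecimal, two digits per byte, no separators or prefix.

First, C1 ⊕ C2 = (M1 ⊕ K) ⊕ (M2 ⊕ K) = M1 ⊕ M2, so the key drops out. Then M2 = (M1 ⊕ M2) ⊕ M1 over the first 5 bytes.
byte 0: (8c ⊕ 7a) ⊕ 64 = f6 ⊕ 64 = 92
byte 1: (cd ⊕ 0f) ⊕ 65 = c2 ⊕ 65 = a7
byte 2: (e8 ⊕ c3) ⊕ 70 = 2b ⊕ 70 = 5b
byte 3: (24 ⊕ 73) ⊕ 6c = 57 ⊕ 6c = 3b
byte 4: (b0 ⊕ a7) ⊕ 6f = 17 ⊕ 6f = 78

92a75b3b78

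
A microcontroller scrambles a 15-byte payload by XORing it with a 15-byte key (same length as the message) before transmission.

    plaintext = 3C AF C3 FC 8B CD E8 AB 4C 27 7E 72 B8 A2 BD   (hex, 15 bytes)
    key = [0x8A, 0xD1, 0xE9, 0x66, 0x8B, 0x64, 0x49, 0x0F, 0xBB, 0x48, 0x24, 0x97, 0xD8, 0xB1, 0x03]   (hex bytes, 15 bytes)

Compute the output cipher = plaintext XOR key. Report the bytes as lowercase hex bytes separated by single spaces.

b6 7e 2a 9a 00 a9 a1 a4 f7 6f 5a e5 60 13 be

XOR is its own inverse, so applying the key byte-wise gives the result directly.
3c xor 8a = b6
af xor d1 = 7e
c3 xor e9 = 2a
fc xor 66 = 9a
8b xor 8b = 00
cd xor 64 = a9
e8 xor 49 = a1
ab xor 0f = a4
4c xor bb = f7
27 xor 48 = 6f
7e xor 24 = 5a
72 xor 97 = e5
b8 xor d8 = 60
a2 xor b1 = 13
bd xor 03 = be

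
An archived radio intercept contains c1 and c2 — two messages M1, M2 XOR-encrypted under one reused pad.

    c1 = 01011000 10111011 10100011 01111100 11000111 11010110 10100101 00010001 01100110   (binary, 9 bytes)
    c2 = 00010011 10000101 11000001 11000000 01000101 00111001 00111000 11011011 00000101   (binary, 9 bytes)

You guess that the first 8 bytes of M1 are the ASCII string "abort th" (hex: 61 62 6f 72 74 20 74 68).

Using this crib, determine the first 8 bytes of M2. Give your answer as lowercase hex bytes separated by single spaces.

2a 5c 0d ce f6 cf e9 a2

First, c1 ⊕ c2 = (M1 ⊕ K) ⊕ (M2 ⊕ K) = M1 ⊕ M2, so the key drops out. Then M2 = (M1 ⊕ M2) ⊕ M1 over the first 8 bytes.
byte 0: (58 XOR 13) XOR 61 = 4b XOR 61 = 2a
byte 1: (bb XOR 85) XOR 62 = 3e XOR 62 = 5c
byte 2: (a3 XOR c1) XOR 6f = 62 XOR 6f = 0d
byte 3: (7c XOR c0) XOR 72 = bc XOR 72 = ce
byte 4: (c7 XOR 45) XOR 74 = 82 XOR 74 = f6
byte 5: (d6 XOR 39) XOR 20 = ef XOR 20 = cf
byte 6: (a5 XOR 38) XOR 74 = 9d XOR 74 = e9
byte 7: (11 XOR db) XOR 68 = ca XOR 68 = a2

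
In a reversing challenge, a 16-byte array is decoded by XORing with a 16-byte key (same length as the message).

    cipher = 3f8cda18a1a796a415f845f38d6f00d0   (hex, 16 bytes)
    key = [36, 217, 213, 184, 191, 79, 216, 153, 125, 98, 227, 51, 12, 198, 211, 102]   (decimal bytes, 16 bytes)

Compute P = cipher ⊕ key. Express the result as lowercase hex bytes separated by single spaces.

1b 55 0f a0 1e e8 4e 3d 68 9a a6 c0 81 a9 d3 b6

XOR is its own inverse, so applying the key byte-wise gives the result directly.
3f ^ 24 = 1b
8c ^ d9 = 55
da ^ d5 = 0f
18 ^ b8 = a0
a1 ^ bf = 1e
a7 ^ 4f = e8
96 ^ d8 = 4e
a4 ^ 99 = 3d
15 ^ 7d = 68
f8 ^ 62 = 9a
45 ^ e3 = a6
f3 ^ 33 = c0
8d ^ 0c = 81
6f ^ c6 = a9
00 ^ d3 = d3
d0 ^ 66 = b6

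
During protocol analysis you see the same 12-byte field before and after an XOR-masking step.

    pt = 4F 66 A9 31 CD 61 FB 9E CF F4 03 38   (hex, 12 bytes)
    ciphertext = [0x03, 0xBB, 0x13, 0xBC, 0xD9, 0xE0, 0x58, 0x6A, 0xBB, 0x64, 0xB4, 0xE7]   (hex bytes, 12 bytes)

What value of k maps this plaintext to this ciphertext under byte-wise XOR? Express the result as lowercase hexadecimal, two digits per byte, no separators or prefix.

Since ciphertext = pt ⊕ k, XORing both sides with pt gives k = pt ⊕ ciphertext.
byte 0: 4f ^ 03 = 4c
byte 1: 66 ^ bb = dd
byte 2: a9 ^ 13 = ba
byte 3: 31 ^ bc = 8d
byte 4: cd ^ d9 = 14
byte 5: 61 ^ e0 = 81
byte 6: fb ^ 58 = a3
byte 7: 9e ^ 6a = f4
byte 8: cf ^ bb = 74
byte 9: f4 ^ 64 = 90
byte 10: 03 ^ b4 = b7
byte 11: 38 ^ e7 = df

4cddba8d1481a3f47490b7df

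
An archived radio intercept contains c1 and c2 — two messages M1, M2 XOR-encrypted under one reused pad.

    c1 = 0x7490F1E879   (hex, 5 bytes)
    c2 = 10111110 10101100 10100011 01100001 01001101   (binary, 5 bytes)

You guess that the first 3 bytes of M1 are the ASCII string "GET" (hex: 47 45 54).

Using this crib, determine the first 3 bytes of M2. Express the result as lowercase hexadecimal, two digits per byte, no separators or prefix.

8d7906

First, c1 ⊕ c2 = (M1 ⊕ K) ⊕ (M2 ⊕ K) = M1 ⊕ M2, so the key drops out. Then M2 = (M1 ⊕ M2) ⊕ M1 over the first 3 bytes.
byte 0: (74 XOR be) XOR 47 = ca XOR 47 = 8d
byte 1: (90 XOR ac) XOR 45 = 3c XOR 45 = 79
byte 2: (f1 XOR a3) XOR 54 = 52 XOR 54 = 06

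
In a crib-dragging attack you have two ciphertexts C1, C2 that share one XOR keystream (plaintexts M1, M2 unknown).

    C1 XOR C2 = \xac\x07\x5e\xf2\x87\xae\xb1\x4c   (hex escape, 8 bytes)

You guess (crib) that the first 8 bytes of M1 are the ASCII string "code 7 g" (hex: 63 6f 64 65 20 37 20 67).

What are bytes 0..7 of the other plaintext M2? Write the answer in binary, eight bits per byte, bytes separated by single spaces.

Since C1 ⊕ C2 = M1 ⊕ M2, XORing with the guessed M1 bytes yields the corresponding M2 bytes: M2 = (C1 ⊕ C2) ⊕ M1.
172 ⊕  99 = 207
  7 ⊕ 111 = 104
 94 ⊕ 100 =  58
242 ⊕ 101 = 151
135 ⊕  32 = 167
174 ⊕  55 = 153
177 ⊕  32 = 145
 76 ⊕ 103 =  43

11001111 01101000 00111010 10010111 10100111 10011001 10010001 00101011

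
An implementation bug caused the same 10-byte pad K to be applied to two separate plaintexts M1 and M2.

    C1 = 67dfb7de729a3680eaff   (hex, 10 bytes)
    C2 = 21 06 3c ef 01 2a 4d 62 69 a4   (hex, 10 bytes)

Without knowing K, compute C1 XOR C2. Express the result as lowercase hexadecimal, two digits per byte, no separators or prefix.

C1 ⊕ C2 = (M1 ⊕ K) ⊕ (M2 ⊕ K) = M1 ⊕ M2 — the shared key cancels under XOR.
01100111 ⊕ 00100001 = 01000110
11011111 ⊕ 00000110 = 11011001
10110111 ⊕ 00111100 = 10001011
11011110 ⊕ 11101111 = 00110001
01110010 ⊕ 00000001 = 01110011
10011010 ⊕ 00101010 = 10110000
00110110 ⊕ 01001101 = 01111011
10000000 ⊕ 01100010 = 11100010
11101010 ⊕ 01101001 = 10000011
11111111 ⊕ 10100100 = 01011011

46d98b3173b07be2835b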